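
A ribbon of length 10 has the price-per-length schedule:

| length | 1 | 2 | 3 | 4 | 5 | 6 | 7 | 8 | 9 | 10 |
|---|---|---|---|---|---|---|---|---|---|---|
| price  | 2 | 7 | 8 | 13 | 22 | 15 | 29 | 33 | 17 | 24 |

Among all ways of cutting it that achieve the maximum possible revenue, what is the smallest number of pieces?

2

Build r[k] bottom-up: r[k] = max over allowed piece i of (p[i] + r[k−i]).
r[1] = 2
r[2] = 7
r[3] = 9  (first piece 1, then r[2]=7)
r[4] = 14  (first piece 2, then r[2]=7)
r[5] = 22
r[6] = 24  (first piece 1, then r[5]=22)
r[7] = 29  (first piece 2, then r[5]=22)
r[8] = 33
r[9] = 36  (first piece 2, then r[7]=29)
r[10] = 44  (first piece 5, then r[5]=22)
Maximum revenue is ¢44.
Now minimize piece count subject to staying optimal: for each k, pieces[k] = 1 + min over i with p[i]+r[k−i]=r[k] of pieces[k−i].
pieces[7] = 1
pieces[8] = 1
pieces[9] = 2
pieces[10] = 2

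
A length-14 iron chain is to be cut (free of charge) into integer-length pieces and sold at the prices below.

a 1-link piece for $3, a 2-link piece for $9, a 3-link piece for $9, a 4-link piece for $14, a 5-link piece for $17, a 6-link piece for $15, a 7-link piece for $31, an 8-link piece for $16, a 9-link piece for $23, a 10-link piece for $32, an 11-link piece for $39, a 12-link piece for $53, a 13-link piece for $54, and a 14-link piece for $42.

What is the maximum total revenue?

63

Consider every possible first cut. best[k] is the best of p[i]+best[k−i] over all sellable i≤k.
best[1] = 3
best[2] = 9
best[3] = 12  (first piece 1, then best[2]=9)
best[4] = 18  (first piece 2, then best[2]=9)
best[5] = 21  (first piece 1, then best[4]=18)
best[6] = 27  (first piece 2, then best[4]=18)
best[7] = 31
best[8] = 36  (first piece 2, then best[6]=27)
best[9] = 40  (first piece 2, then best[7]=31)
best[10] = 45  (first piece 2, then best[8]=36)
best[11] = 49  (first piece 2, then best[9]=40)
best[12] = 54  (first piece 2, then best[10]=45)
best[13] = 58  (first piece 2, then best[11]=49)
best[14] = 63  (first piece 2, then best[12]=54)
One optimal cutting: 2 + 2 + 2 + 2 + 2 + 2 + 2 → $9 + $9 + $9 + $9 + $9 + $9 + $9 = $63.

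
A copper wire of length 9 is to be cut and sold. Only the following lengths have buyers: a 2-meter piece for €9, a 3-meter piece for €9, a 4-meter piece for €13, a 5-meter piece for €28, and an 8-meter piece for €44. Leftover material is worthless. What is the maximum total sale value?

Consider every possible first cut. r[k] is the best of p[i]+r[k−i] over all sellable i≤k.
r[1] = 0
r[2] = 9
r[3] = max(9+0, 9+0) = 9
r[4] = max(9+9, 9+0, 13+0) = 18
r[5] = max(9+9, 9+9, 13+0, 28+0) = 28
r[6] = max(9+18, 9+9, 13+9, 28+0) = 28
r[7] = max(9+28, 9+18, 13+9, 28+9) = 37
r[8] = max(9+28, 9+28, 13+18, 28+9, 44+0) = 44
r[9] = max(9+37, 9+28, 13+28, 28+18, 44+0) = 46
One optimal cutting: 5 + 2 + 2 → €46.

46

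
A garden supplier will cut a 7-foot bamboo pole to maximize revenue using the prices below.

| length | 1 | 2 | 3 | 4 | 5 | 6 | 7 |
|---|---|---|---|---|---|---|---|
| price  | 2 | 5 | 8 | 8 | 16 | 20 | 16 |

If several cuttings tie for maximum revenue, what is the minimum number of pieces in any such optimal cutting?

2

Build r[k] bottom-up: r[k] = max over allowed piece i of (p[i] + r[k−i]).
r[1] = 2
r[2] = max(2+2, 5+0) = 5
r[3] = max(2+5, 5+2, 8+0) = 8
r[4] = max(2+8, 5+5, 8+2, 8+0) = 10
r[5] = max(2+10, 5+8, 8+5, 8+2, 16+0) = 16
r[6] = max(2+16, 5+10, 8+8, 8+5, 16+2, 20+0) = 20
r[7] = max(2+20, 5+16, 8+10, …, 20+2, 16+0) = 22
Maximum revenue is $22.
Now minimize piece count subject to staying optimal: for each k, pieces[k] = 1 + min over i with p[i]+r[k−i]=r[k] of pieces[k−i].
pieces[4] = 2
pieces[5] = 1
pieces[6] = 1
pieces[7] = 2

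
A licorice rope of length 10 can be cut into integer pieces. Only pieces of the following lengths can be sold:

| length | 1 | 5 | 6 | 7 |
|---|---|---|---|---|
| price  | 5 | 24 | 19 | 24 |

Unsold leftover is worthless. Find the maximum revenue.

Build f[k] bottom-up: f[k] = max over allowed piece i of (p[i] + f[k−i]).
f[1] = 5
f[2] = 10  (first piece 1, then f[1]=5)
f[3] = 15  (first piece 1, then f[2]=10)
f[4] = 20  (first piece 1, then f[3]=15)
f[5] = 25  (first piece 1, then f[4]=20)
f[6] = 30  (first piece 1, then f[5]=25)
f[7] = 35  (first piece 1, then f[6]=30)
f[8] = 40  (first piece 1, then f[7]=35)
f[9] = 45  (first piece 1, then f[8]=40)
f[10] = 50  (first piece 1, then f[9]=45)
One optimal cutting: 1 + 1 + 1 + 1 + 1 + 1 + 1 + 1 + 1 + 1 → ¢50.

50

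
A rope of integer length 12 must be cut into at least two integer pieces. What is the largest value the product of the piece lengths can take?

Fill P[k] for k=2..12: at each k try every first piece i and multiply by the better of (k−i) uncut or P[k−i].
Small cases: P[2]=1, P[3]=2, P[4]=4.
P[5] = 2×max(3,2) = 2×3 = 6
P[6] = 3×max(3,2) = 3×3 = 9
P[7] = 2×max(5,6) = 2×6 = 12
P[8] = 2×max(6,9) = 2×9 = 18
P[9] = 3×max(6,9) = 3×9 = 27
P[10] = 2×max(8,18) = 2×18 = 36
P[11] = 2×max(9,27) = 2×27 = 54
P[12] = 3×max(9,27) = 3×27 = 81
One optimal split: 3 + 3 + 3 + 3; product 3×3×3×3 = 81.

81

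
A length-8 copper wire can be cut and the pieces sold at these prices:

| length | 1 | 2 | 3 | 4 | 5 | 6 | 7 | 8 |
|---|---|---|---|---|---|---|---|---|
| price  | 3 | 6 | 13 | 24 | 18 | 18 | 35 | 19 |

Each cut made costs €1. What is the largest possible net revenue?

Consider every possible first cut. net[k] is the best of p[i]+net[k−i] over all sellable i≤k, charging 1 whenever i<k.
net[1] = 3
net[2] = 6
net[3] = 13
net[4] = 24
net[5] = 26  (first piece 1, then net[4]=24)
net[6] = 29  (first piece 2, then net[4]=24)
net[7] = 36  (first piece 3, then net[4]=24)
net[8] = 47  (first piece 4, then net[4]=24)
One optimal plan: pieces 4 + 4 (1 cut) → €48 − €1 = €47.

47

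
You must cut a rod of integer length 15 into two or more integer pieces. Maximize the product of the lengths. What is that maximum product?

243

Define P[k] = max over 1≤i<k of i · max(k−i, P[k−i]); the inner max lets the remainder stay uncut if that's better.
P[2] = 1*max(1,0) = 1*1 = 1
P[3] = 1*max(2,1) = 1*2 = 2
P[4] = 2*max(2,1) = 2*2 = 4
P[5] = 2*max(3,2) = 2*3 = 6
P[6] = 3*max(3,2) = 3*3 = 9
P[7] = 2*max(5,6) = 2*6 = 12
P[8] = 2*max(6,9) = 2*9 = 18
P[9] = 3*max(6,9) = 3*9 = 27
P[10] = 2*max(8,18) = 2*18 = 36
P[11] = 2*max(9,27) = 2*27 = 54
P[12] = 3*max(9,27) = 3*27 = 81
P[13] = 2*max(11,54) = 2*54 = 108
P[14] = 2*max(12,81) = 2*81 = 162
P[15] = 3*max(12,81) = 3*81 = 243
One optimal split: 3 + 3 + 3 + 3 + 3; product 3*3*3*3*3 = 243.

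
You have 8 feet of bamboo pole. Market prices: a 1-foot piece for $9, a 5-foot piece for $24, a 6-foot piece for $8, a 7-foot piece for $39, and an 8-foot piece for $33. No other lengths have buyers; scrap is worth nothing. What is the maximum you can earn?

72

Consider every possible first cut. best[k] is the best of p[i]+best[k−i] over all sellable i≤k.
best[1] = 9
best[2] = 18  (first piece 1, then best[1]=9)
best[3] = 27  (first piece 1, then best[2]=18)
best[4] = 36  (first piece 1, then best[3]=27)
best[5] = max(9+36, 24+0) = 45
best[6] = max(9+45, 24+9, 8+0) = 54
best[7] = max(9+54, 24+18, 8+9, 39+0) = 63
best[8] = max(9+63, 24+27, 8+18, 39+9, 33+0) = 72
One optimal cutting: 1 + 1 + 1 + 1 + 1 + 1 + 1 + 1 → $72.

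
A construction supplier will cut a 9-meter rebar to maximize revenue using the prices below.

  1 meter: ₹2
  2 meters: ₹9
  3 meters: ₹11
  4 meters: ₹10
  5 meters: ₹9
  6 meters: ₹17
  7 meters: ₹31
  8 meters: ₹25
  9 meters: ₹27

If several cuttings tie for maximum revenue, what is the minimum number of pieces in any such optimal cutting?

2

Build r[k] bottom-up: r[k] = max over allowed piece i of (p[i] + r[k−i]).
r[1] = 2
r[2] = max(2+2, 9+0) = 9
r[3] = max(2+9, 9+2, 11+0) = 11
r[4] = max(2+11, 9+9, 11+2, 10+0) = 18
r[5] = max(2+18, 9+11, 11+9, 10+2, 9+0) = 20
r[6] = max(2+20, 9+18, 11+11, 10+9, 9+2, 17+0) = 27
r[7] = max(2+27, 9+20, 11+18, …, 17+2, 31+0) = 31
r[8] = max(2+31, 9+27, 11+20, …, 31+2, 25+0) = 36
r[9] = max(2+36, 9+31, 11+27, …, 25+2, 27+0) = 40
Maximum revenue is ₹40.
Now minimize piece count subject to staying optimal: for each k, pieces[k] = 1 + min over i with p[i]+r[k−i]=r[k] of pieces[k−i].
pieces[6] = 3
pieces[7] = 1
pieces[8] = 4
pieces[9] = 2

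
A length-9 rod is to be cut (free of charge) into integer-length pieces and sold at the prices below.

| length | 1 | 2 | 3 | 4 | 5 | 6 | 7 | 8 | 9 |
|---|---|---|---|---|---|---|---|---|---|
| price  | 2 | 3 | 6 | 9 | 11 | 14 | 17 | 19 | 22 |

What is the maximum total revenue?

Build R[k] bottom-up: R[k] = max over allowed piece i of (p[i] + R[k−i]).
R[1] = 2
R[2] = max(2+2, 3+0) = 4
R[3] = max(2+4, 3+2, 6+0) = 6
R[4] = max(2+6, 3+4, 6+2, 9+0) = 9
R[5] = max(2+9, 3+6, 6+4, 9+2, 11+0) = 11
R[6] = max(2+11, 3+9, 6+6, 9+4, 11+2, 14+0) = 14
R[7] = max(2+14, 3+11, 6+9, …, 14+2, 17+0) = 17
R[8] = max(2+17, 3+14, 6+11, …, 17+2, 19+0) = 19
R[9] = max(2+19, 3+17, 6+14, …, 19+2, 22+0) = 22
Best is to sell the whole 9-unit piece uncut for €22.

22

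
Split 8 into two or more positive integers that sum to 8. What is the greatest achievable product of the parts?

Let f[k] be the best product for length k (with at least one cut). For each first piece i, the rest contributes max(k−i, f[k−i]).
Small cases: f[2]=1.
f[3] = 1*max(2,1) = 1*2 = 2
f[4] = 2*max(2,1) = 2*2 = 4
f[5] = 2*max(3,2) = 2*3 = 6
f[6] = 3*max(3,2) = 3*3 = 9
f[7] = 2*max(5,6) = 2*6 = 12
f[8] = 2*max(6,9) = 2*9 = 18
One optimal split: 3 + 3 + 2; product 3*3*2 = 18.

18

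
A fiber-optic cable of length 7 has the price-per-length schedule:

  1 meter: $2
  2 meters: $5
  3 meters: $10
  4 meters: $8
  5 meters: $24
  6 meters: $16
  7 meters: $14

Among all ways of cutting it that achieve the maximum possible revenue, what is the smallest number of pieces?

Let r[k] be the best obtainable value from length k. For each k, try every first piece i and keep the best of price[i] + r[k−i].
r[1] = 2
r[2] = max(2+2, 5+0) = 5
r[3] = max(2+5, 5+2, 10+0) = 10
r[4] = max(2+10, 5+5, 10+2, 8+0) = 12
r[5] = max(2+12, 5+10, 10+5, 8+2, 24+0) = 24
r[6] = max(2+24, 5+12, 10+10, 8+5, 24+2, 16+0) = 26
r[7] = max(2+26, 5+24, 10+12, …, 16+2, 14+0) = 29
Maximum revenue is $29.
Now minimize piece count subject to staying optimal: for each k, pieces[k] = 1 + min over i with p[i]+r[k−i]=r[k] of pieces[k−i].
pieces[4] = 2
pieces[5] = 1
pieces[6] = 2
pieces[7] = 2

2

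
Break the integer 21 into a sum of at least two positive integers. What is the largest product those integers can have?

Define P[k] = max over 1≤i<k of i · max(k−i, P[k−i]); the inner max lets the remainder stay uncut if that's better.
Small cases: P[2]=1, P[3]=2, P[4]=4, P[5]=6, P[6]=9, P[7]=12, P[8]=18, P[9]=27, P[10]=36, P[11]=54, P[12]=81, P[13]=108.
P[14] = 2·max(12,81) = 2·81 = 162
P[15] = 3·max(12,81) = 3·81 = 243
P[16] = 2·max(14,162) = 2·162 = 324
P[17] = 2·max(15,243) = 2·243 = 486
P[18] = 3·max(15,243) = 3·243 = 729
P[19] = 2·max(17,486) = 2·486 = 972
P[20] = 2·max(18,729) = 2·729 = 1458
P[21] = 3·max(18,729) = 3·729 = 2187
One optimal split: 3 + 3 + 3 + 3 + 3 + 3 + 3; product 3·3·3·3·3·3·3 = 2187.

2187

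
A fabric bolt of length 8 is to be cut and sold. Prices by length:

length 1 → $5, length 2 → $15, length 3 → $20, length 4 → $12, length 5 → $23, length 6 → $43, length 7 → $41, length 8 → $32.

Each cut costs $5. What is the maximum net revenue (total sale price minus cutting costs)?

Consider every possible first cut. r[k] is the best of p[i]+r[k−i] over all sellable i≤k, charging 5 whenever i<k.
r[1] = 5
r[2] = max(5+5-5, 15+0) = 15
r[3] = max(5+15-5, 15+5-5, 20+0) = 20
r[4] = max(5+20-5, 15+15-5, 20+5-5, 12+0) = 25
r[5] = max(5+25-5, 15+20-5, 20+15-5, 12+5-5, 23+0) = 30
r[6] = max(5+30-5, 15+25-5, 20+20-5, 12+15-5, 23+5-5, 43+0) = 43
r[7] = max(5+43-5, 15+30-5, 20+25-5, …, 43+5-5, 41+0) = 43
r[8] = max(5+43-5, 15+43-5, 20+30-5, …, 41+5-5, 32+0) = 53
One optimal plan: pieces 6 + 2 (1 cut) → $58 − $5 = $53.

53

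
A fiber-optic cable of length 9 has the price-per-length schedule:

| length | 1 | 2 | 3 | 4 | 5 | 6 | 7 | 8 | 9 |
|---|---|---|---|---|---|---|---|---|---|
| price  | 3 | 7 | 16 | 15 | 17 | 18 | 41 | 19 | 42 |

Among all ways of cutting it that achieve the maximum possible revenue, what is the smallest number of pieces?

Consider every possible first cut. r[k] is the best of p[i]+r[k−i] over all sellable i≤k.
r[1] = 3
r[2] = max(3+3, 7+0) = 7
r[3] = max(3+7, 7+3, 16+0) = 16
r[4] = max(3+16, 7+7, 16+3, 15+0) = 19
r[5] = max(3+19, 7+16, 16+7, 15+3, 17+0) = 23
r[6] = max(3+23, 7+19, 16+16, 15+7, 17+3, 18+0) = 32
r[7] = max(3+32, 7+23, 16+19, …, 18+3, 41+0) = 41
r[8] = max(3+41, 7+32, 16+23, …, 41+3, 19+0) = 44
r[9] = max(3+44, 7+41, 16+32, …, 19+3, 42+0) = 48
Maximum revenue is $48.
Now minimize piece count subject to staying optimal: for each k, pieces[k] = 1 + min over i with p[i]+r[k−i]=r[k] of pieces[k−i].
pieces[6] = 2
pieces[7] = 1
pieces[8] = 2
pieces[9] = 2

2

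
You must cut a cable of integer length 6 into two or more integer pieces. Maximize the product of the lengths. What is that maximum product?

9

Let prod[k] be the best product for length k (with at least one cut). For each first piece i, the rest contributes max(k−i, prod[k−i]).
prod[2] = 1*max(1,0) = 1*1 = 1
prod[3] = max(1*2, 2*1) = 2
prod[4] = max(1*3, 2*2, 3*1) = 4
prod[5] = max(1*4, 2*3, 3*2, 4*1) = 6
prod[6] = max(1*6, 2*4, 3*3, 4*2, 5*1) = 9
One optimal split: 3 + 3; product 3*3 = 9.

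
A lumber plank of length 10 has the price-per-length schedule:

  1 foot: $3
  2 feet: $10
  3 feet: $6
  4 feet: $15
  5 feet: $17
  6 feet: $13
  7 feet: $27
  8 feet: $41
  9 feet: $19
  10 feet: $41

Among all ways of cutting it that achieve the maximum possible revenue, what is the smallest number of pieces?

2

Build r[k] bottom-up: r[k] = max over allowed piece i of (p[i] + r[k−i]).
r[1] = 3
r[2] = 10
r[3] = 13  (first piece 1, then r[2]=10)
r[4] = 20  (first piece 2, then r[2]=10)
r[5] = 23  (first piece 1, then r[4]=20)
r[6] = 30  (first piece 2, then r[4]=20)
r[7] = 33  (first piece 1, then r[6]=30)
r[8] = 41
r[9] = 44  (first piece 1, then r[8]=41)
r[10] = 51  (first piece 2, then r[8]=41)
Maximum revenue is $51.
Now minimize piece count subject to staying optimal: for each k, pieces[k] = 1 + min over i with p[i]+r[k−i]=r[k] of pieces[k−i].
pieces[7] = 4
pieces[8] = 1
pieces[9] = 2
pieces[10] = 2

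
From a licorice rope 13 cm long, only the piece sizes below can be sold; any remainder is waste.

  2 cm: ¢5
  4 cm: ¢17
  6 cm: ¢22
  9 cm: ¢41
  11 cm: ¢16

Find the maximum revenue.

Let f[k] be the best obtainable value from length k. For each k, try every first piece i and keep the best of price[i] + f[k−i].
f[1] = 0
f[2] = 5
f[3] = 5
f[4] = max(5+5, 17+0) = 17
f[5] = max(5+5, 17+0) = 17
f[6] = max(5+17, 17+5, 22+0) = 22
f[7] = max(5+17, 17+5, 22+0) = 22
f[8] = max(5+22, 17+17, 22+5) = 34
f[9] = max(5+22, 17+17, 22+5, 41+0) = 41
f[10] = max(5+34, 17+22, 22+17, 41+0) = 41
f[11] = max(5+41, 17+22, 22+17, 41+5, 16+0) = 46
f[12] = max(5+41, 17+34, 22+22, 41+5, 16+0) = 51
f[13] = max(5+46, 17+41, 22+22, 41+17, 16+5) = 58
One optimal cutting: 9 + 4 → ¢58.

58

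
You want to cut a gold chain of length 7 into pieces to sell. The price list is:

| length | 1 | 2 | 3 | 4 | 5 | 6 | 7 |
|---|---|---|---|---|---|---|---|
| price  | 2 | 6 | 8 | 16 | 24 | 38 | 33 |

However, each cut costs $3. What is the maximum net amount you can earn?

37

Consider every possible first cut. net[k] is the best of p[i]+net[k−i] over all sellable i≤k, charging 3 whenever i<k.
net[1] = 2
net[2] = max(2+2-3, 6+0) = 6
net[3] = max(2+6-3, 6+2-3, 8+0) = 8
net[4] = max(2+8-3, 6+6-3, 8+2-3, 16+0) = 16
net[5] = max(2+16-3, 6+8-3, 8+6-3, 16+2-3, 24+0) = 24
net[6] = max(2+24-3, 6+16-3, 8+8-3, 16+6-3, 24+2-3, 38+0) = 38
net[7] = max(2+38-3, 6+24-3, 8+16-3, …, 38+2-3, 33+0) = 37
One optimal plan: pieces 6 + 1 (1 cut) → $40 − $3 = $37.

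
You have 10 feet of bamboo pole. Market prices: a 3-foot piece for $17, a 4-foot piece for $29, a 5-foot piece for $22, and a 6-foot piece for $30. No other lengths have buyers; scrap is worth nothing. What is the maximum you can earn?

63

Build best[k] bottom-up: best[k] = max over allowed piece i of (p[i] + best[k−i]).
best[1] = 0
best[2] = 0
best[3] = 17
best[4] = 29
best[5] = 29
best[6] = 34  (first piece 3, then best[3]=17)
best[7] = 46  (first piece 3, then best[4]=29)
best[8] = 58  (first piece 4, then best[4]=29)
best[9] = 58
best[10] = 63  (first piece 3, then best[7]=46)
One optimal cutting: 4 + 3 + 3 → $63.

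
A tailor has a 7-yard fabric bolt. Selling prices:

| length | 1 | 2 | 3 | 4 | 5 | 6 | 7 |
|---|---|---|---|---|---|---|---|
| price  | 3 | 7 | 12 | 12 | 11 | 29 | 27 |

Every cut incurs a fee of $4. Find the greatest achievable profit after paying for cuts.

Consider every possible first cut. v[k] is the best of p[i]+v[k−i] over all sellable i≤k, charging 4 whenever i<k.
v[1] = 3
v[2] = max(3+3-4, 7+0) = 7
v[3] = max(3+7-4, 7+3-4, 12+0) = 12
v[4] = max(3+12-4, 7+7-4, 12+3-4, 12+0) = 12
v[5] = max(3+12-4, 7+12-4, 12+7-4, 12+3-4, 11+0) = 15
v[6] = max(3+15-4, 7+12-4, 12+12-4, 12+7-4, 11+3-4, 29+0) = 29
v[7] = max(3+29-4, 7+15-4, 12+12-4, …, 29+3-4, 27+0) = 28
One optimal plan: pieces 6 + 1 (1 cut) → $32 − $4 = $28.

28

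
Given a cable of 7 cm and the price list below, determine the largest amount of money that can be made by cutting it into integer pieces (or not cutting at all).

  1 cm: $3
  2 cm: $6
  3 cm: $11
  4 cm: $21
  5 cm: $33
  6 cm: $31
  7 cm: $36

Build r[k] bottom-up: r[k] = max over allowed piece i of (p[i] + r[k−i]).
r[1] = 3
r[2] = 6  (first piece 1, then r[1]=3)
r[3] = 11
r[4] = 21
r[5] = 33
r[6] = 36  (first piece 1, then r[5]=33)
r[7] = 39  (first piece 1, then r[6]=36)
One optimal cutting: 5 + 1 + 1 → $33 + $3 + $3 = $39.

39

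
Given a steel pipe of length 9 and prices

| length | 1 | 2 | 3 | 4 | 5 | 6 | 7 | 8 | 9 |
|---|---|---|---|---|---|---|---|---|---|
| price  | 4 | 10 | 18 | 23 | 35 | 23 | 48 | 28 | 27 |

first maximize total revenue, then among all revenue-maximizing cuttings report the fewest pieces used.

2

Build r[k] bottom-up: r[k] = max over allowed piece i of (p[i] + r[k−i]).
r[1] = 4
r[2] = 10
r[3] = 18
r[4] = 23
r[5] = 35
r[6] = 39  (first piece 1, then r[5]=35)
r[7] = 48
r[8] = 53  (first piece 3, then r[5]=35)
r[9] = 58  (first piece 2, then r[7]=48)
Maximum revenue is $58.
Now minimize piece count subject to staying optimal: for each k, pieces[k] = 1 + min over i with p[i]+r[k−i]=r[k] of pieces[k−i].
pieces[6] = 2
pieces[7] = 1
pieces[8] = 2
pieces[9] = 2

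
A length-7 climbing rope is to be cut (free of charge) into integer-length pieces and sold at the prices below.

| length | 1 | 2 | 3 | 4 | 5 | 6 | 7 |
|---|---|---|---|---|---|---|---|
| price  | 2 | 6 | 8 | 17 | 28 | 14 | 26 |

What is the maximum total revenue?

34

Let v[k] be the best obtainable value from length k. For each k, try every first piece i and keep the best of price[i] + v[k−i].
v[1] = 2
v[2] = max(2+2, 6+0) = 6
v[3] = max(2+6, 6+2, 8+0) = 8
v[4] = max(2+8, 6+6, 8+2, 17+0) = 17
v[5] = max(2+17, 6+8, 8+6, 17+2, 28+0) = 28
v[6] = max(2+28, 6+17, 8+8, 17+6, 28+2, 14+0) = 30
v[7] = max(2+30, 6+28, 8+17, …, 14+2, 26+0) = 34
One optimal cutting: 5 + 2 → €28 + €6 = €34.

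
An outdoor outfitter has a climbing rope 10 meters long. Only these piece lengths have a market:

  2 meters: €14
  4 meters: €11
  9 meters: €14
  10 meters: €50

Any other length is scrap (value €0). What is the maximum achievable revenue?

70

Let r[k] be the best obtainable value from length k. For each k, try every first piece i and keep the best of price[i] + r[k−i].
r[1] = 0
r[2] = 14
r[3] = 14
r[4] = 28  (first piece 2, then r[2]=14)
r[5] = 28
r[6] = 42  (first piece 2, then r[4]=28)
r[7] = 42
r[8] = 56  (first piece 2, then r[6]=42)
r[9] = 56
r[10] = 70  (first piece 2, then r[8]=56)
One optimal cutting: 2 + 2 + 2 + 2 + 2 → €70.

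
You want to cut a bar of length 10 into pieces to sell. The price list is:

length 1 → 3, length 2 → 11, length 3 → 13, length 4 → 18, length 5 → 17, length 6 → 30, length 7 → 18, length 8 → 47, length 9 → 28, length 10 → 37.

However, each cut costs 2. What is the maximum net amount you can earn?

Build v[k] bottom-up: v[k] = max over allowed piece i of (p[i] + v[k−i]) − 2 per cut.
v[1] = 3
v[2] = 11
v[3] = 13
v[4] = 20  (first piece 2, then v[2]=11)
v[5] = 22  (first piece 2, then v[3]=13)
v[6] = 30
v[7] = 31  (first piece 1, then v[6]=30)
v[8] = 47
v[9] = 48  (first piece 1, then v[8]=47)
v[10] = 56  (first piece 2, then v[8]=47)
One optimal plan: pieces 8 + 2 (1 cut) → 58 − 2 = 56.

56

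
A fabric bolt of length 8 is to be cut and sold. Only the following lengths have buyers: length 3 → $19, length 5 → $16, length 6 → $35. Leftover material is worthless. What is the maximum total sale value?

Build best[k] bottom-up: best[k] = max over allowed piece i of (p[i] + best[k−i]).
best[1] = 0
best[2] = 0
best[3] = 19
best[4] = 19
best[5] = 19
best[6] = 38  (first piece 3, then best[3]=19)
best[7] = 38
best[8] = 38
One optimal cutting: pieces 3 + 3 with 2 yards of scrap → $38.

38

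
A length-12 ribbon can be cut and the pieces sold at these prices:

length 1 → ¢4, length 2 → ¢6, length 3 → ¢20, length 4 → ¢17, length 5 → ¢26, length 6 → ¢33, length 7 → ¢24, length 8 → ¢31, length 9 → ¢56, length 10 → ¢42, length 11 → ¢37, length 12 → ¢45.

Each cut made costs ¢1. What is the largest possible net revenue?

77

Consider every possible first cut. net[k] is the best of p[i]+net[k−i] over all sellable i≤k, charging 1 whenever i<k.
net[1] = 4
net[2] = max(4+4-1, 6+0) = 7
net[3] = max(4+7-1, 6+4-1, 20+0) = 20
net[4] = max(4+20-1, 6+7-1, 20+4-1, 17+0) = 23
net[5] = max(4+23-1, 6+20-1, 20+7-1, 17+4-1, 26+0) = 26
net[6] = max(4+26-1, 6+23-1, 20+20-1, 17+7-1, 26+4-1, 33+0) = 39
net[7] = max(4+39-1, 6+26-1, 20+23-1, …, 33+4-1, 24+0) = 42
net[8] = max(4+42-1, 6+39-1, 20+26-1, …, 24+4-1, 31+0) = 45
net[9] = max(4+45-1, 6+42-1, 20+39-1, …, 31+4-1, 56+0) = 58
net[10] = max(4+58-1, 6+45-1, 20+42-1, …, 56+4-1, 42+0) = 61
net[11] = max(4+61-1, 6+58-1, 20+45-1, …, 42+4-1, 37+0) = 64
net[12] = max(4+64-1, 6+61-1, 20+58-1, …, 37+4-1, 45+0) = 77
One optimal plan: pieces 3 + 3 + 3 + 3 (3 cuts) → ¢80 − ¢3 = ¢77.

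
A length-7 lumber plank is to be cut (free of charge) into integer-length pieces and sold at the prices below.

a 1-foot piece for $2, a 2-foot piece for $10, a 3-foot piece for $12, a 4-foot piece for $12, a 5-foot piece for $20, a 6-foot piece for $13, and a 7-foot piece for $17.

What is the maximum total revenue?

32

Build r[k] bottom-up: r[k] = max over allowed piece i of (p[i] + r[k−i]).
r[1] = 2
r[2] = 10
r[3] = 12  (first piece 1, then r[2]=10)
r[4] = 20  (first piece 2, then r[2]=10)
r[5] = 22  (first piece 1, then r[4]=20)
r[6] = 30  (first piece 2, then r[4]=20)
r[7] = 32  (first piece 1, then r[6]=30)
One optimal cutting: 2 + 2 + 2 + 1 → $10 + $10 + $10 + $2 = $32.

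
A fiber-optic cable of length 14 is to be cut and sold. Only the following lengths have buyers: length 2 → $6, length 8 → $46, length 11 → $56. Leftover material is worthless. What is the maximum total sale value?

64

Consider every possible first cut. f[k] is the best of p[i]+f[k−i] over all sellable i≤k.
f[1] = 0
f[2] = 6
f[3] = 6
f[4] = 12  (first piece 2, then f[2]=6)
f[5] = 12
f[6] = 18  (first piece 2, then f[4]=12)
f[7] = 18
f[8] = max(6+18, 46+0) = 46
f[9] = max(6+18, 46+0) = 46
f[10] = max(6+46, 46+6) = 52
f[11] = max(6+46, 46+6, 56+0) = 56
f[12] = max(6+52, 46+12, 56+0) = 58
f[13] = max(6+56, 46+12, 56+6) = 62
f[14] = max(6+58, 46+18, 56+6) = 64
One optimal cutting: 8 + 2 + 2 + 2 → $64.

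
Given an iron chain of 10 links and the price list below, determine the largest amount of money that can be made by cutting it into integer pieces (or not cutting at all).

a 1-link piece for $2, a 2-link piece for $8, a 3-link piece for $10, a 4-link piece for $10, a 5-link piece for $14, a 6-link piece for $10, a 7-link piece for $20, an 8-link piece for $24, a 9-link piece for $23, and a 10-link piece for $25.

40

Let v[k] be the best obtainable value from length k. For each k, try every first piece i and keep the best of price[i] + v[k−i].
v[1] = 2
v[2] = 8
v[3] = 10  (first piece 1, then v[2]=8)
v[4] = 16  (first piece 2, then v[2]=8)
v[5] = 18  (first piece 1, then v[4]=16)
v[6] = 24  (first piece 2, then v[4]=16)
v[7] = 26  (first piece 1, then v[6]=24)
v[8] = 32  (first piece 2, then v[6]=24)
v[9] = 34  (first piece 1, then v[8]=32)
v[10] = 40  (first piece 2, then v[8]=32)
One optimal cutting: 2 + 2 + 2 + 2 + 2 → $8 + $8 + $8 + $8 + $8 = $40.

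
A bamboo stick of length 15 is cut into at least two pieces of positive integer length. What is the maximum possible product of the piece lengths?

Let m[k] be the best product for length k (with at least one cut). For each first piece i, the rest contributes max(k−i, m[k−i]).
Small cases: m[2]=1, m[3]=2, m[4]=4, m[5]=6, m[6]=9, m[7]=12, m[8]=18, m[9]=27, m[10]=36.
m[11] = 2×max(9,27) = 2×27 = 54
m[12] = 3×max(9,27) = 3×27 = 81
m[13] = 2×max(11,54) = 2×54 = 108
m[14] = 2×max(12,81) = 2×81 = 162
m[15] = 3×max(12,81) = 3×81 = 243
One optimal split: 3 + 3 + 3 + 3 + 3; product 3×3×3×3×3 = 243.

243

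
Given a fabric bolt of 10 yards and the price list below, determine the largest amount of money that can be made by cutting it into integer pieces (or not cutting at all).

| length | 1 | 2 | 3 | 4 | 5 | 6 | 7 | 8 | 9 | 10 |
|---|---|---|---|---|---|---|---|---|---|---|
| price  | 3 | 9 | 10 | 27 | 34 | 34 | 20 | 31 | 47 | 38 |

Consider every possible first cut. v[k] is the best of p[i]+v[k−i] over all sellable i≤k.
v[1] = 3
v[2] = max(3+3, 9+0) = 9
v[3] = max(3+9, 9+3, 10+0) = 12
v[4] = max(3+12, 9+9, 10+3, 27+0) = 27
v[5] = max(3+27, 9+12, 10+9, 27+3, 34+0) = 34
v[6] = max(3+34, 9+27, 10+12, 27+9, 34+3, 34+0) = 37
v[7] = max(3+37, 9+34, 10+27, …, 34+3, 20+0) = 43
v[8] = max(3+43, 9+37, 10+34, …, 20+3, 31+0) = 54
v[9] = max(3+54, 9+43, 10+37, …, 31+3, 47+0) = 61
v[10] = max(3+61, 9+54, 10+43, …, 47+3, 38+0) = 68
One optimal cutting: 5 + 5 → $34 + $34 = $68.

68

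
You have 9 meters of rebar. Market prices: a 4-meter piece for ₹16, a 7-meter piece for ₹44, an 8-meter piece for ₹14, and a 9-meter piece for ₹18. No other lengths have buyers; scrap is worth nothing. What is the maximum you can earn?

Consider every possible first cut. f[k] is the best of p[i]+f[k−i] over all sellable i≤k.
f[1] = 0
f[2] = 0
f[3] = 0
f[4] = 16
f[5] = 16
f[6] = 16
f[7] = max(16+0, 44+0) = 44
f[8] = max(16+16, 44+0, 14+0) = 44
f[9] = max(16+16, 44+0, 14+0, 18+0) = 44
One optimal cutting: pieces 7 with 2 meters of scrap → ₹44.

44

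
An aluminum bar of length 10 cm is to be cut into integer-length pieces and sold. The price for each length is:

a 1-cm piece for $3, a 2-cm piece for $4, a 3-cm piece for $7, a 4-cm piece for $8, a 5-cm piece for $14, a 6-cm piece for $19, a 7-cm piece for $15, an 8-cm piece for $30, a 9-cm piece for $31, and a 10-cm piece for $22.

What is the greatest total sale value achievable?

Consider every possible first cut. v[k] is the best of p[i]+v[k−i] over all sellable i≤k.
v[1] = 3
v[2] = max(3+3, 4+0) = 6
v[3] = max(3+6, 4+3, 7+0) = 9
v[4] = max(3+9, 4+6, 7+3, 8+0) = 12
v[5] = max(3+12, 4+9, 7+6, 8+3, 14+0) = 15
v[6] = max(3+15, 4+12, 7+9, 8+6, 14+3, 19+0) = 19
v[7] = max(3+19, 4+15, 7+12, …, 19+3, 15+0) = 22
v[8] = max(3+22, 4+19, 7+15, …, 15+3, 30+0) = 30
v[9] = max(3+30, 4+22, 7+19, …, 30+3, 31+0) = 33
v[10] = max(3+33, 4+30, 7+22, …, 31+3, 22+0) = 36
One optimal cutting: 8 + 1 + 1 → $30 + $3 + $3 = $36.

36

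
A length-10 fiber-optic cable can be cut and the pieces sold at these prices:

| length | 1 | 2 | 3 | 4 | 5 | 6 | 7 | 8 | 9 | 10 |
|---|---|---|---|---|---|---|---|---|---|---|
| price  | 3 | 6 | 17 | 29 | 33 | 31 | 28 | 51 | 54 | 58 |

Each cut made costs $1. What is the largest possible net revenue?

65

Build v[k] bottom-up: v[k] = max over allowed piece i of (p[i] + v[k−i]) − 1 per cut.
v[1] = 3
v[2] = max(3+3-1, 6+0) = 6
v[3] = max(3+6-1, 6+3-1, 17+0) = 17
v[4] = max(3+17-1, 6+6-1, 17+3-1, 29+0) = 29
v[5] = max(3+29-1, 6+17-1, 17+6-1, 29+3-1, 33+0) = 33
v[6] = max(3+33-1, 6+29-1, 17+17-1, 29+6-1, 33+3-1, 31+0) = 35
v[7] = max(3+35-1, 6+33-1, 17+29-1, …, 31+3-1, 28+0) = 45
v[8] = max(3+45-1, 6+35-1, 17+33-1, …, 28+3-1, 51+0) = 57
v[9] = max(3+57-1, 6+45-1, 17+35-1, …, 51+3-1, 54+0) = 61
v[10] = max(3+61-1, 6+57-1, 17+45-1, …, 54+3-1, 58+0) = 65
One optimal plan: pieces 5 + 5 (1 cut) → $66 − $1 = $65.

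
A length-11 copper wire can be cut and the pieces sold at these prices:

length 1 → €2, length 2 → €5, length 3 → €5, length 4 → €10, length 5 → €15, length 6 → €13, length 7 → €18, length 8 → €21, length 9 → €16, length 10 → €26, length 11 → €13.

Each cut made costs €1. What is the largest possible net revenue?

30

Let v[k] be the best obtainable value from length k. For each k, try every first piece i and keep the best of price[i] + v[k−i] minus the 1 cut fee when i<k.
v[1] = 2
v[2] = max(2+2-1, 5+0) = 5
v[3] = max(2+5-1, 5+2-1, 5+0) = 6
v[4] = max(2+6-1, 5+5-1, 5+2-1, 10+0) = 10
v[5] = max(2+10-1, 5+6-1, 5+5-1, 10+2-1, 15+0) = 15
v[6] = max(2+15-1, 5+10-1, 5+6-1, 10+5-1, 15+2-1, 13+0) = 16
v[7] = max(2+16-1, 5+15-1, 5+10-1, …, 13+2-1, 18+0) = 19
v[8] = max(2+19-1, 5+16-1, 5+15-1, …, 18+2-1, 21+0) = 21
v[9] = max(2+21-1, 5+19-1, 5+16-1, …, 21+2-1, 16+0) = 24
v[10] = max(2+24-1, 5+21-1, 5+19-1, …, 16+2-1, 26+0) = 29
v[11] = max(2+29-1, 5+24-1, 5+21-1, …, 26+2-1, 13+0) = 30
One optimal plan: pieces 5 + 5 + 1 (2 cuts) → €32 − €2 = €30.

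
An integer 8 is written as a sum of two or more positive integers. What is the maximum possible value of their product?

Let f[k] be the best product for length k (with at least one cut). For each first piece i, the rest contributes max(k−i, f[k−i]).
f[2] = 1*max(1,0) = 1*1 = 1
f[3] = 1*max(2,1) = 1*2 = 2
f[4] = 2*max(2,1) = 2*2 = 4
f[5] = 2*max(3,2) = 2*3 = 6
f[6] = 3*max(3,2) = 3*3 = 9
f[7] = 2*max(5,6) = 2*6 = 12
f[8] = 2*max(6,9) = 2*9 = 18
One optimal split: 3 + 3 + 2; product 3*3*2 = 18.

18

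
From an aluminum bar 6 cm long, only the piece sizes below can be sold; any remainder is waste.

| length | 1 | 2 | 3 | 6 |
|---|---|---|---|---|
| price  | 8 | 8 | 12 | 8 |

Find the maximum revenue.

Let r[k] be the best obtainable value from length k. For each k, try every first piece i and keep the best of price[i] + r[k−i].
r[1] = 8
r[2] = 16  (first piece 1, then r[1]=8)
r[3] = 24  (first piece 1, then r[2]=16)
r[4] = 32  (first piece 1, then r[3]=24)
r[5] = 40  (first piece 1, then r[4]=32)
r[6] = 48  (first piece 1, then r[5]=40)
One optimal cutting: 1 + 1 + 1 + 1 + 1 + 1 → $48.

48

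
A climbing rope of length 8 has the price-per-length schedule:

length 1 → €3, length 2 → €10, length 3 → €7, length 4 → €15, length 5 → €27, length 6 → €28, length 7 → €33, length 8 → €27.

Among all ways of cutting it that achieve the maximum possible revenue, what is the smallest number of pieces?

Let r[k] be the best obtainable value from length k. For each k, try every first piece i and keep the best of price[i] + r[k−i].
r[1] = 3
r[2] = max(3+3, 10+0) = 10
r[3] = max(3+10, 10+3, 7+0) = 13
r[4] = max(3+13, 10+10, 7+3, 15+0) = 20
r[5] = max(3+20, 10+13, 7+10, 15+3, 27+0) = 27
r[6] = max(3+27, 10+20, 7+13, 15+10, 27+3, 28+0) = 30
r[7] = max(3+30, 10+27, 7+20, …, 28+3, 33+0) = 37
r[8] = max(3+37, 10+30, 7+27, …, 33+3, 27+0) = 40
Maximum revenue is €40.
Now minimize piece count subject to staying optimal: for each k, pieces[k] = 1 + min over i with p[i]+r[k−i]=r[k] of pieces[k−i].
pieces[5] = 1
pieces[6] = 2
pieces[7] = 2
pieces[8] = 3

3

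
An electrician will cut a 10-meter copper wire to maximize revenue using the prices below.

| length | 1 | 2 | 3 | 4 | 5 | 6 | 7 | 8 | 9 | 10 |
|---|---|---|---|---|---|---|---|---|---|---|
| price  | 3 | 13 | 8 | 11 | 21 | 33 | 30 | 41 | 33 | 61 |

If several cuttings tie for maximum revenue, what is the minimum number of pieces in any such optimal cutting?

5

Let r[k] be the best obtainable value from length k. For each k, try every first piece i and keep the best of price[i] + r[k−i].
r[1] = 3
r[2] = 13
r[3] = 16  (first piece 1, then r[2]=13)
r[4] = 26  (first piece 2, then r[2]=13)
r[5] = 29  (first piece 1, then r[4]=26)
r[6] = 39  (first piece 2, then r[4]=26)
r[7] = 42  (first piece 1, then r[6]=39)
r[8] = 52  (first piece 2, then r[6]=39)
r[9] = 55  (first piece 1, then r[8]=52)
r[10] = 65  (first piece 2, then r[8]=52)
Maximum revenue is €65.
Now minimize piece count subject to staying optimal: for each k, pieces[k] = 1 + min over i with p[i]+r[k−i]=r[k] of pieces[k−i].
pieces[7] = 4
pieces[8] = 4
pieces[9] = 5
pieces[10] = 5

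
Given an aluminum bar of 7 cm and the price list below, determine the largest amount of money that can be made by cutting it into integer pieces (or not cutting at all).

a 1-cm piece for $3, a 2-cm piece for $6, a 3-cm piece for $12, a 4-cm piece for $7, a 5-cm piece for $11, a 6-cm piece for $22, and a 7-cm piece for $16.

Consider every possible first cut. best[k] is the best of p[i]+best[k−i] over all sellable i≤k.
best[1] = 3
best[2] = max(3+3, 6+0) = 6
best[3] = max(3+6, 6+3, 12+0) = 12
best[4] = max(3+12, 6+6, 12+3, 7+0) = 15
best[5] = max(3+15, 6+12, 12+6, 7+3, 11+0) = 18
best[6] = max(3+18, 6+15, 12+12, 7+6, 11+3, 22+0) = 24
best[7] = max(3+24, 6+18, 12+15, …, 22+3, 16+0) = 27
One optimal cutting: 3 + 3 + 1 → $12 + $12 + $3 = $27.

27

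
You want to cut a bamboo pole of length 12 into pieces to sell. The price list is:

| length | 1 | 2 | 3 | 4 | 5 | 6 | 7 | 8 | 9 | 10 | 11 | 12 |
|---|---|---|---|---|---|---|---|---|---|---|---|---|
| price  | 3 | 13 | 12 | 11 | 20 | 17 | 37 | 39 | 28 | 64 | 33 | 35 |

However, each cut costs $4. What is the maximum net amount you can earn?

73

Consider every possible first cut. net[k] is the best of p[i]+net[k−i] over all sellable i≤k, charging 4 whenever i<k.
net[1] = 3
net[2] = max(3+3-4, 13+0) = 13
net[3] = max(3+13-4, 13+3-4, 12+0) = 12
net[4] = max(3+12-4, 13+13-4, 12+3-4, 11+0) = 22
net[5] = max(3+22-4, 13+12-4, 12+13-4, 11+3-4, 20+0) = 21
net[6] = max(3+21-4, 13+22-4, 12+12-4, 11+13-4, 20+3-4, 17+0) = 31
net[7] = max(3+31-4, 13+21-4, 12+22-4, …, 17+3-4, 37+0) = 37
net[8] = max(3+37-4, 13+31-4, 12+21-4, …, 37+3-4, 39+0) = 40
net[9] = max(3+40-4, 13+37-4, 12+31-4, …, 39+3-4, 28+0) = 46
net[10] = max(3+46-4, 13+40-4, 12+37-4, …, 28+3-4, 64+0) = 64
net[11] = max(3+64-4, 13+46-4, 12+40-4, …, 64+3-4, 33+0) = 63
net[12] = max(3+63-4, 13+64-4, 12+46-4, …, 33+3-4, 35+0) = 73
One optimal plan: pieces 10 + 2 (1 cut) → $77 − $4 = $73.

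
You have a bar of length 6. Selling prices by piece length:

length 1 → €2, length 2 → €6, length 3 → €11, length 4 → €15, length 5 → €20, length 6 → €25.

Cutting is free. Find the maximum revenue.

Build v[k] bottom-up: v[k] = max over allowed piece i of (p[i] + v[k−i]).
v[1] = 2
v[2] = 6
v[3] = 11
v[4] = 15
v[5] = 20
v[6] = 25
Best is to sell the whole 6-meter piece uncut for €25.

25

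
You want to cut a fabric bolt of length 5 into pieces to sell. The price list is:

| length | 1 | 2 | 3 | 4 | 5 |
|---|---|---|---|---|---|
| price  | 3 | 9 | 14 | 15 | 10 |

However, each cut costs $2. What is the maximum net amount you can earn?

21

Consider every possible first cut. net[k] is the best of p[i]+net[k−i] over all sellable i≤k, charging 2 whenever i<k.
net[1] = 3
net[2] = 9
net[3] = 14
net[4] = 16  (first piece 2, then net[2]=9)
net[5] = 21  (first piece 2, then net[3]=14)
One optimal plan: pieces 3 + 2 (1 cut) → $23 − $2 = $21.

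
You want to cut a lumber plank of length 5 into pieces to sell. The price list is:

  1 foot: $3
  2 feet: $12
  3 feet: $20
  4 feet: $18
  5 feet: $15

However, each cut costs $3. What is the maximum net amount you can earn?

29

Consider every possible first cut. v[k] is the best of p[i]+v[k−i] over all sellable i≤k, charging 3 whenever i<k.
v[1] = 3
v[2] = max(3+3-3, 12+0) = 12
v[3] = max(3+12-3, 12+3-3, 20+0) = 20
v[4] = max(3+20-3, 12+12-3, 20+3-3, 18+0) = 21
v[5] = max(3+21-3, 12+20-3, 20+12-3, 18+3-3, 15+0) = 29
One optimal plan: pieces 3 + 2 (1 cut) → $32 − $3 = $29.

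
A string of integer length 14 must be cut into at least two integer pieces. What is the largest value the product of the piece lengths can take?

Let f[k] be the best product for length k (with at least one cut). For each first piece i, the rest contributes max(k−i, f[k−i]).
Small cases: f[2]=1, f[3]=2, f[4]=4, f[5]=6, f[6]=9.
f[7] = 2*max(5,6) = 2*6 = 12
f[8] = 2*max(6,9) = 2*9 = 18
f[9] = 3*max(6,9) = 3*9 = 27
f[10] = 2*max(8,18) = 2*18 = 36
f[11] = 2*max(9,27) = 2*27 = 54
f[12] = 3*max(9,27) = 3*27 = 81
f[13] = 2*max(11,54) = 2*54 = 108
f[14] = 2*max(12,81) = 2*81 = 162
One optimal split: 3 + 3 + 3 + 3 + 2; product 3*3*3*3*2 = 162.

162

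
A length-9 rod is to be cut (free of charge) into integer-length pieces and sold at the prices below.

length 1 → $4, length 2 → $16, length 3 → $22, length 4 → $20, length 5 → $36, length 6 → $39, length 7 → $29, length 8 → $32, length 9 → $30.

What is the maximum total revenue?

Let v[k] be the best obtainable value from length k. For each k, try every first piece i and keep the best of price[i] + v[k−i].
v[1] = 4
v[2] = 16
v[3] = 22
v[4] = 32  (first piece 2, then v[2]=16)
v[5] = 38  (first piece 2, then v[3]=22)
v[6] = 48  (first piece 2, then v[4]=32)
v[7] = 54  (first piece 2, then v[5]=38)
v[8] = 64  (first piece 2, then v[6]=48)
v[9] = 70  (first piece 2, then v[7]=54)
One optimal cutting: 3 + 2 + 2 + 2 → $22 + $16 + $16 + $16 = $70.

70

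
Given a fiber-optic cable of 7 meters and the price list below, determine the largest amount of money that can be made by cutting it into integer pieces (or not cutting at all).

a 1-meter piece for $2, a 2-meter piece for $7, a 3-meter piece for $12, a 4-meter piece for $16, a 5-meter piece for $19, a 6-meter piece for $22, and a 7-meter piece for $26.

28

Build v[k] bottom-up: v[k] = max over allowed piece i of (p[i] + v[k−i]).
v[1] = 2
v[2] = 7
v[3] = 12
v[4] = 16
v[5] = 19  (first piece 2, then v[3]=12)
v[6] = 24  (first piece 3, then v[3]=12)
v[7] = 28  (first piece 3, then v[4]=16)
One optimal cutting: 4 + 3 → $16 + $12 = $28.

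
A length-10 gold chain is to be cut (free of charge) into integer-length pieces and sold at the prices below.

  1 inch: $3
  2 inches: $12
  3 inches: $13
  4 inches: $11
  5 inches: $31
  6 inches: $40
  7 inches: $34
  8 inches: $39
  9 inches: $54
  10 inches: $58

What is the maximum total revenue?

Consider every possible first cut. best[k] is the best of p[i]+best[k−i] over all sellable i≤k.
best[1] = 3
best[2] = 12
best[3] = 15  (first piece 1, then best[2]=12)
best[4] = 24  (first piece 2, then best[2]=12)
best[5] = 31
best[6] = 40
best[7] = 43  (first piece 1, then best[6]=40)
best[8] = 52  (first piece 2, then best[6]=40)
best[9] = 55  (first piece 1, then best[8]=52)
best[10] = 64  (first piece 2, then best[8]=52)
One optimal cutting: 6 + 2 + 2 → $40 + $12 + $12 = $64.

64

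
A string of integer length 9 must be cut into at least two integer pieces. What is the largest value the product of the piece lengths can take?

Fill m[k] for k=2..9: at each k try every first piece i and multiply by the better of (k−i) uncut or m[k−i].
m[2] = 1×max(1,0) = 1×1 = 1
m[3] = 1×max(2,1) = 1×2 = 2
m[4] = 2×max(2,1) = 2×2 = 4
m[5] = 2×max(3,2) = 2×3 = 6
m[6] = 3×max(3,2) = 3×3 = 9
m[7] = 2×max(5,6) = 2×6 = 12
m[8] = 2×max(6,9) = 2×9 = 18
m[9] = 3×max(6,9) = 3×9 = 27
One optimal split: 3 + 3 + 3; product 3×3×3 = 27.

27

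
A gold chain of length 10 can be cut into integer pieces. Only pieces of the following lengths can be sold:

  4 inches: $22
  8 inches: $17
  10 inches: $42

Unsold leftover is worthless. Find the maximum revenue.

Let f[k] be the best obtainable value from length k. For each k, try every first piece i and keep the best of price[i] + f[k−i].
f[1] = 0
f[2] = 0
f[3] = 0
f[4] = 22
f[5] = 22
f[6] = 22
f[7] = 22
f[8] = 44  (first piece 4, then f[4]=22)
f[9] = 44
f[10] = 44
One optimal cutting: pieces 4 + 4 with 2 inches of scrap → $44.

44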